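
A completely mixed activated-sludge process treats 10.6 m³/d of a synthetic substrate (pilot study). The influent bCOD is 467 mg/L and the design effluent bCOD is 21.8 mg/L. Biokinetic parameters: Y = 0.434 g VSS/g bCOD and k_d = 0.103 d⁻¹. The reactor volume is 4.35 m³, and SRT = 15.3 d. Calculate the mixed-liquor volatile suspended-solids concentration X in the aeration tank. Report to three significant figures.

X ≈ 2800 mg/L

X = Y·Q·ΔS·θ_c / [V·(1 + k_d θ_c)] = 0.434 × 10.6 × (467 − 21.8) × 15.3 / [4.35 × (1 + 0.103 × 15.3)] = 2797 mg/L.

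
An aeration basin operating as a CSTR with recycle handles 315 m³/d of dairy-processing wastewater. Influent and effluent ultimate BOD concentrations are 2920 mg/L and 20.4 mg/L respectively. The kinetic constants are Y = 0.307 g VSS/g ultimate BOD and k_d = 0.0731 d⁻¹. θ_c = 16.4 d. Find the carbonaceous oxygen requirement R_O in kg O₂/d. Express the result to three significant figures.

R_O ≈ 732 kg O₂/d

Correct the yield for decay: Y_obs = Y/(1 + k_d θ_c) = 0.307 / (1 + 0.0731 × 16.4) = 0.307 / 2.199 = 0.1396.
Mass of ultimate BOD removed per day: Q(S₀ − S) = 315 × 2900 g/m³ = 913.4 kg/d.
Net sludge production P_X = 0.1396 × 913.4 = 127.5 kg VSS/d.
R_O = Q·ΔS − 1.42 P_X = 913.4 − 181.1 = 732.3 kg O₂/d.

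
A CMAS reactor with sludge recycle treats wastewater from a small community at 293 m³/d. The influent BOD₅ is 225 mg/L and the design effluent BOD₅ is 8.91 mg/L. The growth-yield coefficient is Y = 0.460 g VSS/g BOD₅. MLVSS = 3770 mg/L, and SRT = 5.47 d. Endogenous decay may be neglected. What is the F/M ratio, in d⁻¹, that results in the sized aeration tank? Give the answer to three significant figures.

F/M ≈ 0.414 d⁻¹

With k_d = 0 the design equation reduces to V = Y Q (S₀−S) θ_c / X = 0.460 × 293 × (225 − 8.91) × 5.47 / 3770 = 42.26 m³.
F/M = applied load / biomass = Q·S₀/(V·X) = 293 × 225 / (42.26 × 3770) = 0.4138 d⁻¹.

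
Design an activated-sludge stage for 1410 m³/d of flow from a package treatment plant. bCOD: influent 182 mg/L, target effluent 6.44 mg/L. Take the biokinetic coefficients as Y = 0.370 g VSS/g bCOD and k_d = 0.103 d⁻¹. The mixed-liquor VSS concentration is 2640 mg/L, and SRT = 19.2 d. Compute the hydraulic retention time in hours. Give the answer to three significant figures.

Steady-state biomass mass balance: V·X·(1 + k_d·θ_c) = Y·Q·(S₀ − S)·θ_c, so V = 0.370 × 1410 × (182 − 6.44) × 19.2 / [2640 × (1 + 0.103 × 19.2)] = 1.76×10^6 / 7861 = 223.7 m³.
Hydraulic retention time τ = V/Q = 223.7 / 1410 = 0.1587 d = 3.808 h.

τ ≈ 3.81 h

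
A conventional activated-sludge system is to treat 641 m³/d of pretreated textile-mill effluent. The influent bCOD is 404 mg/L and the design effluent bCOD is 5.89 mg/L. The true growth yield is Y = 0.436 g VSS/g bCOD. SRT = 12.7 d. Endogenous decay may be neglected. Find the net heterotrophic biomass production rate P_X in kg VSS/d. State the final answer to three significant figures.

No decay correction is needed, so Y_obs = Y = 0.436.
Mass of bCOD removed per day: Q(S₀ − S) = 641 × 398.1 g/m³ = 255.2 kg/d.
Net biomass production P_X = Y_obs × Q·(S₀ − S) = 0.4360 × 255.2 = 111.3 kg VSS/d.

P_X ≈ 111 kg VSS/d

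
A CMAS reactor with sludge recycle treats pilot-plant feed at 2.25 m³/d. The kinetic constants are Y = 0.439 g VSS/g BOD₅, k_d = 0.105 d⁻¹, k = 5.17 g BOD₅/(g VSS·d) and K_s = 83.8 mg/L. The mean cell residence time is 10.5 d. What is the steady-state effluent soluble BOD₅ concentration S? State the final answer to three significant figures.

From the Monod/SRT balance for a CMAS, S = K_s·(1+k_d θ_c)/[θ_c·(Y k − k_d) − 1] = 83.8 × (1 + 0.105 × 10.5) / [10.5 × (0.439 × 5.17 − 0.105) − 1] = 176.2 / 21.73 = 8.109 mg/L.

S ≈ 8.11 mg/L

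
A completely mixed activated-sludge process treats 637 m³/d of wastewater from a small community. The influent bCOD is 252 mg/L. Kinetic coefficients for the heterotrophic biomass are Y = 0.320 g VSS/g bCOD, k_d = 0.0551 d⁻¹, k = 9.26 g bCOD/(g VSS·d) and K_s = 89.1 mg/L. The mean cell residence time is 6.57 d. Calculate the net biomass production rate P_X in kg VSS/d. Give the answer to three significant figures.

Effluent substrate depends only on kinetics and SRT: S = K_s(1 + k_d θ_c) / [θ_c(Yk − k_d) − 1] = 89.1 × (1 + 0.0551 × 6.57) / [6.57 × (0.320 × 9.26 − 0.0551) − 1] = 121.4 / 18.11 = 6.702 mg/L.
Correct the yield for decay: Y_obs = Y/(1 + k_d θ_c) = 0.320 / (1 + 0.0551 × 6.57) = 0.320 / 1.362 = 0.2349.
Q·(S₀ − S) = 637 × (252 − 6.70) × 10⁻³ = 156.3 kg/d removed.
So the net sludge growth is P_X = 0.2349 × 156.3 = 36.71 kg VSS/d.

P_X ≈ 36.7 kg VSS/d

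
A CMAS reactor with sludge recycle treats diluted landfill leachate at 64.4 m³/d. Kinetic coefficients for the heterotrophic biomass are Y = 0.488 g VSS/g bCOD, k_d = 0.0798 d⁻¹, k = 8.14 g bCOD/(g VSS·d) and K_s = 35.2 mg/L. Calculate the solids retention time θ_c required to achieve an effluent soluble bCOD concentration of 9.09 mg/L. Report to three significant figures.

θ_c ≈ 1.36 d

At the target effluent, Y k S/(K_s+S) = 0.488×8.14×9.09/44.29 = 0.8153 d⁻¹.
1/θ_c = 0.8153 − 0.0798 = 0.7355 d⁻¹, so θ_c = 1.360 d.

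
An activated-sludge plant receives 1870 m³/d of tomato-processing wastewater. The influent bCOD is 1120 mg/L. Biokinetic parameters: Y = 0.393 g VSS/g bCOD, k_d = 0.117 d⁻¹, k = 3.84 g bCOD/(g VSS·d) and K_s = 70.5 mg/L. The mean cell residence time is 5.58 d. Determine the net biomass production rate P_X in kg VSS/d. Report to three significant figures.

Effluent substrate depends only on kinetics and SRT: S = K_s(1 + k_d θ_c) / [θ_c(Yk − k_d) − 1] = 70.5 × (1 + 0.117 × 5.58) / [5.58 × (0.393 × 3.84 − 0.117) − 1] = 116.5 / 6.768 = 17.22 mg/L.
Y_obs = Y / (1 + k_d θ_c) = 0.393 / (1 + 0.117 × 5.58) = 0.393 / 1.653 = 0.2378.
Substrate removed = Q·(S₀ − S) = 1870 m³/d × (1120 − 17.2) g/m³ = 2.06×10^6 g/d = 2062 kg/d.
Biomass produced: P_X = Y_obs·Q·ΔS = 0.2378 × 2062 ≈ 490.3 kg VSS/d.

P_X ≈ 490 kg VSS/d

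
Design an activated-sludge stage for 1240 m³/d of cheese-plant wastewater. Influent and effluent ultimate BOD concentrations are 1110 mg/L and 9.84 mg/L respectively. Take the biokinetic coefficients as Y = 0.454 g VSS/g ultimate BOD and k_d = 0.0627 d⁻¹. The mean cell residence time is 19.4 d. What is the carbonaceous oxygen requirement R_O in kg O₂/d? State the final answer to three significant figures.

Observed yield with endogenous decay: Y_obs = Y / (1 + k_d·θ_c) = 0.454 / (1 + 0.0627 × 19.4) = 0.454 / 2.216 = 0.2048 g VSS/g ultimate BOD.
Mass of ultimate BOD removed per day: Q(S₀ − S) = 1240 × 1100 g/m³ = 1364 kg/d.
Net sludge production P_X = 0.2048 × 1364 = 279.4 kg VSS/d.
R_O = Q·(S₀ − S) − 1.42·P_X = 1364 − 1.42 × 279.4 = 967.4 kg O₂/d.

R_O ≈ 967 kg O₂/d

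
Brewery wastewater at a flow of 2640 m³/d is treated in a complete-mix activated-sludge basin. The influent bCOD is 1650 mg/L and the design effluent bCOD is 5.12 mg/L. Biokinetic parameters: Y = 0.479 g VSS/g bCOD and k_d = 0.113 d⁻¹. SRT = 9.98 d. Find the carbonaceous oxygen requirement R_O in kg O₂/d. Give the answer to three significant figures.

R_O ≈ 2950 kg O₂/d

Y_obs = Y / (1 + k_d θ_c) = 0.479 / (1 + 0.113 × 9.98) = 0.479 / 2.128 = 0.2251.
Mass of bCOD removed per day: Q(S₀ − S) = 2640 × 1645 g/m³ = 4342 kg/d.
P_X = Y_obs·Q·(S₀ − S) = 0.2251 × 4342 = 977.6 kg VSS/d.
R_O = Q·(S₀ − S) − 1.42·P_X = 4342 − 1.42 × 977.6 = 2954 kg O₂/d.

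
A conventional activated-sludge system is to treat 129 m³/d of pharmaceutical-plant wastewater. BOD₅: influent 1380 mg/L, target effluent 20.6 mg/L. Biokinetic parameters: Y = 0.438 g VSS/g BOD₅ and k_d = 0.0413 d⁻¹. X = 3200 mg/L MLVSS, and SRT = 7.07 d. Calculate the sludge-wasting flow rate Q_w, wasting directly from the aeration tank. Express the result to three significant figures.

Rearranging the biomass balance for a CMAS with decay, V = Y·Q·ΔS·θ_c / [X·(1+k_d θ_c)] = 0.438 × 129 × (1380 − 20.6) × 7.07 / [3200 × (1 + 0.0413 × 7.07)] = 5.43×10^5 / 4134 = 131.3 m³.
For wasting at MLVSS concentration, Q_w = V/θ_c = 131.3/7.07 = 18.58 m³/d.

Q_w ≈ 18.6 m³/d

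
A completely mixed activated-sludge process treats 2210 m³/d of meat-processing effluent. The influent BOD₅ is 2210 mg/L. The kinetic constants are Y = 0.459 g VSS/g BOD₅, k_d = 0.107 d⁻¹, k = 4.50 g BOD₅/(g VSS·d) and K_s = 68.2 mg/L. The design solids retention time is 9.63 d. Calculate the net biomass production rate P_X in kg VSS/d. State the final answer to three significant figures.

P_X ≈ 1100 kg VSS/d

For a completely mixed reactor with recycle the Lawrence–McCarty relation gives S = K_s·(1 + k_d·θ_c) / [θ_c·(Y·k − k_d) − 1] = 68.2 × (1 + 0.107 × 9.63) / [9.63 × (0.459 × 4.50 − 0.107) − 1] = 138.5 / 17.86 = 7.753 mg/L.
The observed yield is Y_obs = Y/(1 + k_d·θ_c) = 0.459 / (1 + 0.107 × 9.63) = 0.459 / 2.030 = 0.2261 g VSS per g BOD₅ removed.
Q·(S₀ − S) = 2210 × (2210 − 7.75) × 10⁻³ = 4867 kg/d removed.
P_X = Y_obs · Q(S₀ − S) = 0.2261 × 4867 = 1100 kg VSS/d.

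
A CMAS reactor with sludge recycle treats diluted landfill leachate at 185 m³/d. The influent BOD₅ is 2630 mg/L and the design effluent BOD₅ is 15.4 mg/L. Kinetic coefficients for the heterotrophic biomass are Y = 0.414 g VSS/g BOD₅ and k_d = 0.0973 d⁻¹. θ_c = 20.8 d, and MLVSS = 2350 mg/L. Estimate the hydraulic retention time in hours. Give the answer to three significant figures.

τ ≈ 76.0 h

Rearranging the biomass balance for a CMAS with decay, V = Y·Q·ΔS·θ_c / [X·(1+k_d θ_c)] = 0.414 × 185 × (2630 − 15.4) × 20.8 / [2350 × (1 + 0.0973 × 20.8)] = 4.17×10^6 / 7106 = 586.2 m³.
Hydraulic retention time τ = V/Q = 586.2 / 185 = 3.168 d = 76.04 h.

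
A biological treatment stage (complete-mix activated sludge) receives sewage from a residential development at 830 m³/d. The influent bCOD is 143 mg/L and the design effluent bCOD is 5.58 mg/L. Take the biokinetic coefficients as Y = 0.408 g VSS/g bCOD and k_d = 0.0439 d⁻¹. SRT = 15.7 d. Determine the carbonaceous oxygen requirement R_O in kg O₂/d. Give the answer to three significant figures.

R_O ≈ 74.9 kg O₂/d

Y_obs = Y / (1 + k_d θ_c) = 0.408 / (1 + 0.0439 × 15.7) = 0.408 / 1.689 = 0.2415.
ΔS = 143 − 5.58 = 137.4 mg/L, so the substrate removal rate is 830 × 137.4/1000 = 114.1 kg bCOD/d.
Biomass synthesised: P_X = Y_obs × 114.1 = 27.55 kg VSS/d.
R_O = Q·(S₀ − S) − 1.42·P_X = 114.1 − 1.42 × 27.55 = 74.94 kg O₂/d.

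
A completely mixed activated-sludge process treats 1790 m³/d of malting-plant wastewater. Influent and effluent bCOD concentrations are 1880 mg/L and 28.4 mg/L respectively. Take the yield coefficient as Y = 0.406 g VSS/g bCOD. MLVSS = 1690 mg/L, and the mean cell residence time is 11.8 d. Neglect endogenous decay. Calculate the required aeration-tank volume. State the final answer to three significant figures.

V ≈ 9400 m³

V·X = Y·Q·ΔS·θ_c gives V = 0.406 × 1790 × (1880 − 28.4) × 11.8 / 1690 = 9396 m³.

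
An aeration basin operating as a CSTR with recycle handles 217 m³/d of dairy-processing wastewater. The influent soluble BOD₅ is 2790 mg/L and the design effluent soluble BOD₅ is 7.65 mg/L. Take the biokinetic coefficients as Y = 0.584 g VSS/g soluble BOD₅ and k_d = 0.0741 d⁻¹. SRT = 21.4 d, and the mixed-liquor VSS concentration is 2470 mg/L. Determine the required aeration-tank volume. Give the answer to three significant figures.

V ≈ 1180 m³

Steady-state biomass mass balance: V·X·(1 + k_d·θ_c) = Y·Q·(S₀ − S)·θ_c, so V = 0.584 × 217 × (2790 − 7.65) × 21.4 / [2470 × (1 + 0.0741 × 21.4)] = 7.55×10^6 / 6387 = 1181 m³.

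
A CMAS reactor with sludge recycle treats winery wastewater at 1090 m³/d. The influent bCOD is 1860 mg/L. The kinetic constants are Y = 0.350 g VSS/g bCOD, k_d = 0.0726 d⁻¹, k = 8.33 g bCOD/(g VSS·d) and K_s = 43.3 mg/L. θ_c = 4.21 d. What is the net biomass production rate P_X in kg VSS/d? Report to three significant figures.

P_X ≈ 542 kg VSS/d

Effluent substrate depends only on kinetics and SRT: S = K_s(1 + k_d θ_c) / [θ_c(Yk − k_d) − 1] = 43.3 × (1 + 0.0726 × 4.21) / [4.21 × (0.350 × 8.33 − 0.0726) − 1] = 56.53 / 10.97 = 5.154 mg/L.
Observed yield with endogenous decay: Y_obs = Y / (1 + k_d·θ_c) = 0.350 / (1 + 0.0726 × 4.21) = 0.350 / 1.306 = 0.2681 g VSS/g bCOD.
Q·(S₀ − S) = 1090 × (1860 − 5.15) × 10⁻³ = 2022 kg/d removed.
So the net sludge growth is P_X = 0.2681 × 2022 = 542.0 kg VSS/d.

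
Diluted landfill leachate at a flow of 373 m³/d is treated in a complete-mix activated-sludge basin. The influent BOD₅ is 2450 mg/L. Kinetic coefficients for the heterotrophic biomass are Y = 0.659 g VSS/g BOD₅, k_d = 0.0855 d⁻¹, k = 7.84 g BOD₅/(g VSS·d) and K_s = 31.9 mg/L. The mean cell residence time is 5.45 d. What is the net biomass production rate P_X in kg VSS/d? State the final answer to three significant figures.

Effluent substrate depends only on kinetics and SRT: S = K_s(1 + k_d θ_c) / [θ_c(Yk − k_d) − 1] = 31.9 × (1 + 0.0855 × 5.45) / [5.45 × (0.659 × 7.84 − 0.0855) − 1] = 46.76 / 26.69 = 1.752 mg/L.
The observed yield is Y_obs = Y/(1 + k_d·θ_c) = 0.659 / (1 + 0.0855 × 5.45) = 0.659 / 1.466 = 0.4495 g VSS per g BOD₅ removed.
Mass of BOD₅ removed per day: Q(S₀ − S) = 373 × 2448 g/m³ = 913.2 kg/d.
P_X = Y_obs · Q(S₀ − S) = 0.4495 × 913.2 = 410.5 kg VSS/d.

P_X ≈ 411 kg VSS/d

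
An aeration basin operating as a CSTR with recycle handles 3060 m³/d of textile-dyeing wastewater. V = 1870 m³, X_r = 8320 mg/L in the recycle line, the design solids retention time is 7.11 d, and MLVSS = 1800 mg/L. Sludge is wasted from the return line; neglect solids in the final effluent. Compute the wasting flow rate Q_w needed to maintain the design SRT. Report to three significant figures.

Q_w ≈ 56.9 m³/d

θ_c = V·X/(Q_w·X_r) when wasting from the recycle, so Q_w = V·X/(θ_c·X_r) = 1870 × 1800 / (7.11 × 8320) = 56.90 m³/d.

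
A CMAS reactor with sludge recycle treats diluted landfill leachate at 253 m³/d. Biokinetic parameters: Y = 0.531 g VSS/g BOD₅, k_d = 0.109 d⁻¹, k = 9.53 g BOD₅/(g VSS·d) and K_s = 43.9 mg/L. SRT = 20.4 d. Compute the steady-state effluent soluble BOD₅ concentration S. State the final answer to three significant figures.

S ≈ 1.42 mg/L

Effluent substrate depends only on kinetics and SRT: S = K_s(1 + k_d θ_c) / [θ_c(Yk − k_d) − 1] = 43.9 × (1 + 0.109 × 20.4) / [20.4 × (0.531 × 9.53 − 0.109) − 1] = 141.5 / 100.0 = 1.415 mg/L.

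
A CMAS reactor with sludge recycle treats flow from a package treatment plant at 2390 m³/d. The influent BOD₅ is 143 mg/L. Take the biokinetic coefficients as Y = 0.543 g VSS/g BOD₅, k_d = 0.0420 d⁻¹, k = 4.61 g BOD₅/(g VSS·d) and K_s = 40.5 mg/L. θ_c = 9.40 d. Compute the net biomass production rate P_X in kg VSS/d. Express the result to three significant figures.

P_X ≈ 131 kg VSS/d

For a completely mixed reactor with recycle the Lawrence–McCarty relation gives S = K_s·(1 + k_d·θ_c) / [θ_c·(Y·k − k_d) − 1] = 40.5 × (1 + 0.0420 × 9.40) / [9.40 × (0.543 × 4.61 − 0.0420) − 1] = 56.49 / 22.14 = 2.552 mg/L.
Observed yield with endogenous decay: Y_obs = Y / (1 + k_d·θ_c) = 0.543 / (1 + 0.0420 × 9.40) = 0.543 / 1.395 = 0.3893 g VSS/g BOD₅.
Mass of BOD₅ removed per day: Q(S₀ − S) = 2390 × 140.4 g/m³ = 335.7 kg/d.
Net biomass production P_X = Y_obs × Q·(S₀ − S) = 0.3893 × 335.7 = 130.7 kg VSS/d.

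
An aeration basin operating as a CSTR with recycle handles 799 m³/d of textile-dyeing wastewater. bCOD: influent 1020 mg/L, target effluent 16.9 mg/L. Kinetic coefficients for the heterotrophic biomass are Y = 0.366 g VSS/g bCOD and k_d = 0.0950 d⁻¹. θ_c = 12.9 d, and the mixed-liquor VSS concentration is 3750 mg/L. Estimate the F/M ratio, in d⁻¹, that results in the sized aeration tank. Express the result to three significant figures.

Rearranging the biomass balance for a CMAS with decay, V = Y·Q·ΔS·θ_c / [X·(1+k_d θ_c)] = 0.366 × 799 × (1020 − 16.9) × 12.9 / [3750 × (1 + 0.0950 × 12.9)] = 3.78×10^6 / 8346 = 453.4 m³.
F/M = applied load / biomass = Q·S₀/(V·X) = 799 × 1020 / (453.4 × 3750) = 0.4793 d⁻¹.

F/M ≈ 0.479 d⁻¹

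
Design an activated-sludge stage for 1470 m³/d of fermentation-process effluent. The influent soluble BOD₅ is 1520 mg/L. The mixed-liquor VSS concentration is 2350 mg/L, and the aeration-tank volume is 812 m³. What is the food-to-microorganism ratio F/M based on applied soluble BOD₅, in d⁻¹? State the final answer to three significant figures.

F/M ≈ 1.17 d⁻¹

Food-to-microorganism ratio F/M = Q S₀ / (V X) = 1470 × 1520 / (812.0 × 2350) = 1.171 d⁻¹.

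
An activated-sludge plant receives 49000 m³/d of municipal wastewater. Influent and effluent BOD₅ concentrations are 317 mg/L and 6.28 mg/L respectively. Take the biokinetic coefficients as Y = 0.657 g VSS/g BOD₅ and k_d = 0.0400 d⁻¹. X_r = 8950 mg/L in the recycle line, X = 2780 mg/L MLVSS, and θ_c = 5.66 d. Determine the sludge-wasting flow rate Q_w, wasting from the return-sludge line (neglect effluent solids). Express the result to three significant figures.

Rearranging the biomass balance for a CMAS with decay, V = Y·Q·ΔS·θ_c / [X·(1+k_d θ_c)] = 0.657 × 49000 × (317 − 6.28) × 5.66 / [2780 × (1 + 0.0400 × 5.66)] = 5.66×10^7 / 3409 = 16606 m³.
θ_c = V·X/(Q_w·X_r) when wasting from the recycle, so Q_w = V·X/(θ_c·X_r) = 16606 × 2780 / (5.66 × 8950) = 911.3 m³/d.

Q_w ≈ 911 m³/d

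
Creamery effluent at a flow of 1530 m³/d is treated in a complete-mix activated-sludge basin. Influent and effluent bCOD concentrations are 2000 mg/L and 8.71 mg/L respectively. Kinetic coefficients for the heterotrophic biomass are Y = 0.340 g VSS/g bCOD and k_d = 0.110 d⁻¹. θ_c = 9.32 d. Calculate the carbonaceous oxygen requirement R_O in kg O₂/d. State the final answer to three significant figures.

Y_obs = Y / (1 + k_d θ_c) = 0.340 / (1 + 0.110 × 9.32) = 0.340 / 2.025 = 0.1679.
Q·(S₀ − S) = 1530 × (2000 − 8.71) × 10⁻³ = 3047 kg/d removed.
Net sludge production P_X = 0.1679 × 3047 = 511.5 kg VSS/d.
R_O = Q·(S₀ − S) − 1.42·P_X = 3047 − 1.42 × 511.5 = 2320 kg O₂/d.

R_O ≈ 2320 kg O₂/d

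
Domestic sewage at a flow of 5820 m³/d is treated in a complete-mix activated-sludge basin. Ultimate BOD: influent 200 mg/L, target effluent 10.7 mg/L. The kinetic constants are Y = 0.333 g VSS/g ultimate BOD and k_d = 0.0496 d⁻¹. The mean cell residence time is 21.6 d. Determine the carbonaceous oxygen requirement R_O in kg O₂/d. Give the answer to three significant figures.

R_O ≈ 850 kg O₂/d

Y_obs = Y / (1 + k_d θ_c) = 0.333 / (1 + 0.0496 × 21.6) = 0.333 / 2.071 = 0.1608.
ΔS = 200 − 10.7 = 189.3 mg/L, so the substrate removal rate is 5820 × 189.3/1000 = 1102 kg ultimate BOD/d.
Biomass synthesised: P_X = Y_obs × 1102 = 177.1 kg VSS/d.
R_O = Q·ΔS − 1.42 P_X = 1102 − 251.5 = 850.2 kg O₂/d.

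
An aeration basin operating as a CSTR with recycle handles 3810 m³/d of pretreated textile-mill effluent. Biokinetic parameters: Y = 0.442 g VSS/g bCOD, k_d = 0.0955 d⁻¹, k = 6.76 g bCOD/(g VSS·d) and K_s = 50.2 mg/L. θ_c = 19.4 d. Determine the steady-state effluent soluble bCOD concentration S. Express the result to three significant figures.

S ≈ 2.60 mg/L

From the Monod/SRT balance for a CMAS, S = K_s·(1+k_d θ_c)/[θ_c·(Y k − k_d) − 1] = 50.2 × (1 + 0.0955 × 19.4) / [19.4 × (0.442 × 6.76 − 0.0955) − 1] = 143.2 / 55.11 = 2.598 mg/L.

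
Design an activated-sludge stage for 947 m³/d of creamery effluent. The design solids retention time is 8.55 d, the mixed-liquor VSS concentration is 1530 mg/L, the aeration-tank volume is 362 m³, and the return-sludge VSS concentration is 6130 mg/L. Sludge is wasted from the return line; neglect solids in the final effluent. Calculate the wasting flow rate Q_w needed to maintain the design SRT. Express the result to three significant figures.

Q_w ≈ 10.6 m³/d

Wasting from the return line (neglecting effluent solids): Q_w = V·X / (θ_c·X_r) = 362.0 × 1530 / (8.55 × 6130) = 10.57 m³/d.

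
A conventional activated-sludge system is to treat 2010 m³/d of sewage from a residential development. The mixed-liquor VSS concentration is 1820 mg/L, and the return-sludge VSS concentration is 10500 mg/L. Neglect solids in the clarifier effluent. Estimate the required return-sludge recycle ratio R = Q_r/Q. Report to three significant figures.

Mass balance around the secondary clarifier (neglecting effluent solids): R = X / (X_r − X) = 1820 / (10500 − 1820) = 0.2097.

R ≈ 0.210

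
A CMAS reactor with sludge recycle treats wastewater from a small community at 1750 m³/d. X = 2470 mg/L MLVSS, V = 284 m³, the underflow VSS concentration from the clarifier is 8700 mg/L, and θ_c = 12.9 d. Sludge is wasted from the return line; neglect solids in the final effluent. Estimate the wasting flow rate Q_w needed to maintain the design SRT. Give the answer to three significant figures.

Q_w ≈ 6.25 m³/d

θ_c = V·X/(Q_w·X_r) when wasting from the recycle, so Q_w = V·X/(θ_c·X_r) = 284.0 × 2470 / (12.9 × 8700) = 6.250 m³/d.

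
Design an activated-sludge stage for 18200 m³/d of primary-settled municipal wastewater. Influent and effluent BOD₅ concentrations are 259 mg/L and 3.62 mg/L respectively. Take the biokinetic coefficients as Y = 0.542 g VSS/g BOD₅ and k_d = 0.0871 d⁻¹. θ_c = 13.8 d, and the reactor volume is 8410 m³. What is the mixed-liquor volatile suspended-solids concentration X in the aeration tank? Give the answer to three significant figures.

X ≈ 1880 mg/L

X = Y·Q·ΔS·θ_c / [V·(1 + k_d θ_c)] = 0.542 × 18200 × (259 − 3.62) × 13.8 / [8410 × (1 + 0.0871 × 13.8)] = 1877 mg/L.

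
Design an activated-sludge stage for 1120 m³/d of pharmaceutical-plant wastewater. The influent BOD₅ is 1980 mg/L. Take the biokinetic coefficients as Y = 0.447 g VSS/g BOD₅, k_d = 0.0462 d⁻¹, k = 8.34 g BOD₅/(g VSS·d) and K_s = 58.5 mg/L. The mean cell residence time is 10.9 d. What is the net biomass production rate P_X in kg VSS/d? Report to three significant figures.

P_X ≈ 659 kg VSS/d

For a completely mixed reactor with recycle the Lawrence–McCarty relation gives S = K_s·(1 + k_d·θ_c) / [θ_c·(Y·k − k_d) − 1] = 58.5 × (1 + 0.0462 × 10.9) / [10.9 × (0.447 × 8.34 − 0.0462) − 1] = 87.96 / 39.13 = 2.248 mg/L.
Y_obs = Y / (1 + k_d θ_c) = 0.447 / (1 + 0.0462 × 10.9) = 0.447 / 1.504 = 0.2973.
Mass of BOD₅ removed per day: Q(S₀ − S) = 1120 × 1978 g/m³ = 2215 kg/d.
Net biomass production P_X = Y_obs × Q·(S₀ − S) = 0.2973 × 2215 = 658.5 kg VSS/d.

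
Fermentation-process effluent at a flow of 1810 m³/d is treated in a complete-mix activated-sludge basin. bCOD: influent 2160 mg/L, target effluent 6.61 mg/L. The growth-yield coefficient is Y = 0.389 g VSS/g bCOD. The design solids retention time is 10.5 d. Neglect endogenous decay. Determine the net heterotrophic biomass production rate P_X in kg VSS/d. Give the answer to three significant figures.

P_X ≈ 1520 kg VSS/d

Since k_d ≈ 0, Y_obs = Y = 0.389 g VSS/g bCOD.
Mass of bCOD removed per day: Q(S₀ − S) = 1810 × 2153 g/m³ = 3898 kg/d.
Net biomass production P_X = Y_obs × Q·(S₀ − S) = 0.3890 × 3898 = 1516 kg VSS/d.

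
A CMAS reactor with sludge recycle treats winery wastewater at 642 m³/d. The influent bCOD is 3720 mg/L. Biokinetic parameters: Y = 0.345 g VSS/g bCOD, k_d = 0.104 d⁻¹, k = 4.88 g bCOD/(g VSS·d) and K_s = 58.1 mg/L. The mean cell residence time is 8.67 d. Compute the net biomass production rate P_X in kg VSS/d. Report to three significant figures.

From the Monod/SRT balance for a CMAS, S = K_s·(1+k_d θ_c)/[θ_c·(Y k − k_d) − 1] = 58.1 × (1 + 0.104 × 8.67) / [8.67 × (0.345 × 4.88 − 0.104) − 1] = 110.5 / 12.70 = 8.703 mg/L.
Y_obs = Y / (1 + k_d θ_c) = 0.345 / (1 + 0.104 × 8.67) = 0.345 / 1.902 = 0.1814.
Substrate removed = Q·(S₀ − S) = 642 m³/d × (3720 − 8.70) g/m³ = 2.38×10^6 g/d = 2383 kg/d.
P_X = Y_obs · Q(S₀ − S) = 0.1814 × 2383 = 432.3 kg VSS/d.

P_X ≈ 432 kg VSS/d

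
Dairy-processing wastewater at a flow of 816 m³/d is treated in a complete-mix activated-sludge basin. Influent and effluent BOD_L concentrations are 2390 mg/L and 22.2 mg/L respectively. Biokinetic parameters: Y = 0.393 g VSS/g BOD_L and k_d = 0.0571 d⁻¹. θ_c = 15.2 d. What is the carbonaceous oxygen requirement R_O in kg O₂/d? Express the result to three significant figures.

The observed yield is Y_obs = Y/(1 + k_d·θ_c) = 0.393 / (1 + 0.0571 × 15.2) = 0.393 / 1.868 = 0.2104 g VSS per g BOD_L removed.
Mass of BOD_L removed per day: Q(S₀ − S) = 816 × 2368 g/m³ = 1932 kg/d.
Biomass synthesised: P_X = Y_obs × 1932 = 406.5 kg VSS/d.
R_O = Q·ΔS − 1.42 P_X = 1932 − 577.2 = 1355 kg O₂/d.

R_O ≈ 1350 kg O₂/d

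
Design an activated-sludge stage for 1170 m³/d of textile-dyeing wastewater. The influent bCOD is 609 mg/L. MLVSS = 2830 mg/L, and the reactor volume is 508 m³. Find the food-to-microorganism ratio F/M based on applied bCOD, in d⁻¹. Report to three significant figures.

F/M = Q·S₀ / (V·X) = 1170 × 609 / (508.0 × 2830) = 0.4956 g bCOD·(g VSS·d)⁻¹.

F/M ≈ 0.496 d⁻¹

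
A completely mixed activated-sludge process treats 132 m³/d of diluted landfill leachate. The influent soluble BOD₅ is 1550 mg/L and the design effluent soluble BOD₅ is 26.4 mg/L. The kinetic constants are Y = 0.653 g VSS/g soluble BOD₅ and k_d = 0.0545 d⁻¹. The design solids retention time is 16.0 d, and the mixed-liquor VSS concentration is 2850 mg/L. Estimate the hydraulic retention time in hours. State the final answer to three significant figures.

Steady-state biomass mass balance: V·X·(1 + k_d·θ_c) = Y·Q·(S₀ − S)·θ_c, so V = 0.653 × 132 × (1550 − 26.4) × 16.0 / [2850 × (1 + 0.0545 × 16.0)] = 2.1×10^6 / 5335 = 393.8 m³.
τ = V/Q = 393.8/132 = 2.984 d, or 71.61 h.

τ ≈ 71.6 h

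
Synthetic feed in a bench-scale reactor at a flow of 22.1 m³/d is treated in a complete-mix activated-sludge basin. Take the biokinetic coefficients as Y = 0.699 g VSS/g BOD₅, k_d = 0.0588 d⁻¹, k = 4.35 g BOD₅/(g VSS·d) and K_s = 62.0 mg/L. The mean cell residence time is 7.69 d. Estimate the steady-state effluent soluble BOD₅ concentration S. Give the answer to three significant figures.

S ≈ 4.11 mg/L

From the Monod/SRT balance for a CMAS, S = K_s·(1+k_d θ_c)/[θ_c·(Y k − k_d) − 1] = 62.0 × (1 + 0.0588 × 7.69) / [7.69 × (0.699 × 4.35 − 0.0588) − 1] = 90.03 / 21.93 = 4.105 mg/L.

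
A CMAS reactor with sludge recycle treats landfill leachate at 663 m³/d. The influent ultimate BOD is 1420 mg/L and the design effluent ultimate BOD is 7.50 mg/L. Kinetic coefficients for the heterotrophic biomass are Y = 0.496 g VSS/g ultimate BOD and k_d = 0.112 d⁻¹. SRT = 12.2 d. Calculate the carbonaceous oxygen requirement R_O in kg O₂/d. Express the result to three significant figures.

Observed yield with endogenous decay: Y_obs = Y / (1 + k_d·θ_c) = 0.496 / (1 + 0.112 × 12.2) = 0.496 / 2.366 = 0.2096 g VSS/g ultimate BOD.
Substrate removed = Q·(S₀ − S) = 663 m³/d × (1420 − 7.50) g/m³ = 9.36×10^5 g/d = 936.5 kg/d.
P_X = Y_obs·Q·(S₀ − S) = 0.2096 × 936.5 = 196.3 kg VSS/d.
R_O = Q·(S₀ − S) − 1.42·P_X = 936.5 − 1.42 × 196.3 = 657.8 kg O₂/d.

R_O ≈ 658 kg O₂/d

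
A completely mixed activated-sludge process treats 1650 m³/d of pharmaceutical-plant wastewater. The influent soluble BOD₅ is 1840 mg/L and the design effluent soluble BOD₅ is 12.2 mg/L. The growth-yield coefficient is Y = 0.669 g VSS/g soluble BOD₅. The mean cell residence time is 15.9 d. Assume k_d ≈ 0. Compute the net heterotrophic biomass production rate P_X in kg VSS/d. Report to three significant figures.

P_X ≈ 2020 kg VSS/d

With endogenous decay neglected, the observed yield equals the true yield: Y_obs = Y = 0.669 g VSS/g soluble BOD₅.
Q·(S₀ − S) = 1650 × (1840 − 12.2) × 10⁻³ = 3016 kg/d removed.
Net biomass production P_X = Y_obs × Q·(S₀ − S) = 0.6690 × 3016 = 2018 kg VSS/d.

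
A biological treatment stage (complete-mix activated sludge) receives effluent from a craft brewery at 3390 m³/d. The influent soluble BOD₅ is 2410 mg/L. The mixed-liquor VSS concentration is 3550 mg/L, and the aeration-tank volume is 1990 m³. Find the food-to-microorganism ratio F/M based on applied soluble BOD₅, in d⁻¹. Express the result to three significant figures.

F/M ≈ 1.16 d⁻¹

Food-to-microorganism ratio F/M = Q S₀ / (V X) = 3390 × 2410 / (1990 × 3550) = 1.156 d⁻¹.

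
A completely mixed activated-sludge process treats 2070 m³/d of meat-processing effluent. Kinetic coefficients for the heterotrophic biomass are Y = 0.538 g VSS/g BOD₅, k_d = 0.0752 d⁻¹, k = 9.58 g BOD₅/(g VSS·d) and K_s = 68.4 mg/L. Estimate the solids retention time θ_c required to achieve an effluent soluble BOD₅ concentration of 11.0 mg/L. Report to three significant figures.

Specific growth rate at S = 11.0 mg/L: μ = YkS/(K_s+S) = 0.538·9.58·11.0/(68.4+11.0) = 0.7140 d⁻¹.
1/θ_c = 0.7140 − 0.0752 = 0.6388 d⁻¹, so θ_c = 1.565 d.

θ_c ≈ 1.57 d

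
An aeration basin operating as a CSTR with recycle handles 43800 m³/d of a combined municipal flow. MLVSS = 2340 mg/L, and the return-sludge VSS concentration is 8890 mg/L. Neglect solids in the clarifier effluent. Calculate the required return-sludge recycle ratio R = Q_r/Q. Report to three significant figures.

R ≈ 0.357

R = Q_r/Q = X/(X_r − X) = 2340 / (8890 − 2340) = 0.3573.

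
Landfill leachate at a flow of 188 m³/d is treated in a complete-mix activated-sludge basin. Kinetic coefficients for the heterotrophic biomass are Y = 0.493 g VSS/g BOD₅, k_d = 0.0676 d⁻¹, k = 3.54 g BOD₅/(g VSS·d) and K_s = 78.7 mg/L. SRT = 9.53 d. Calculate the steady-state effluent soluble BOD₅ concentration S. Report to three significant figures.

Effluent substrate depends only on kinetics and SRT: S = K_s(1 + k_d θ_c) / [θ_c(Yk − k_d) − 1] = 78.7 × (1 + 0.0676 × 9.53) / [9.53 × (0.493 × 3.54 − 0.0676) − 1] = 129.4 / 14.99 = 8.634 mg/L.

S ≈ 8.63 mg/L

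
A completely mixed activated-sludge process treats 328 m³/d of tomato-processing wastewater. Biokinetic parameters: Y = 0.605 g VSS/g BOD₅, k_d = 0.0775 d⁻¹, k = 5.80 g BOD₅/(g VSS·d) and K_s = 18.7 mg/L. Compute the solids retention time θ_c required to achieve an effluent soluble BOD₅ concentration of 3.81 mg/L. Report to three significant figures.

θ_c ≈ 1.94 d

Specific growth rate at S = 3.81 mg/L: μ = YkS/(K_s+S) = 0.605·5.80·3.81/(18.7+3.81) = 0.5939 d⁻¹.
1/θ_c = 0.5939 − 0.0775 = 0.5164 d⁻¹, so θ_c = 1.936 d.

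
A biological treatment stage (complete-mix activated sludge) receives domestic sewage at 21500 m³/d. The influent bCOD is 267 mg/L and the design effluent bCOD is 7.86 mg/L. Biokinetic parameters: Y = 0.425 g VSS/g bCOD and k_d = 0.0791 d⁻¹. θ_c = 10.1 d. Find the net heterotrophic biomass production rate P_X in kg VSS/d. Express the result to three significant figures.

Y_obs = Y / (1 + k_d θ_c) = 0.425 / (1 + 0.0791 × 10.1) = 0.425 / 1.799 = 0.2363.
Mass of bCOD removed per day: Q(S₀ − S) = 21500 × 259.1 g/m³ = 5572 kg/d.
Net biomass production P_X = Y_obs × Q·(S₀ − S) = 0.2363 × 5572 = 1316 kg VSS/d.

P_X ≈ 1320 kg VSS/d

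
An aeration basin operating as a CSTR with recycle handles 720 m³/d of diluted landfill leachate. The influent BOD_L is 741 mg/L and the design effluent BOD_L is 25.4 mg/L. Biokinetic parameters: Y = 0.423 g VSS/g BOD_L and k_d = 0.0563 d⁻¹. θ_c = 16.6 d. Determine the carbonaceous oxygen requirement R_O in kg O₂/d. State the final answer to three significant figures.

Correct the yield for decay: Y_obs = Y/(1 + k_d θ_c) = 0.423 / (1 + 0.0563 × 16.6) = 0.423 / 1.935 = 0.2187.
ΔS = 741 − 25.4 = 715.6 mg/L, so the substrate removal rate is 720 × 715.6/1000 = 515.2 kg BOD_L/d.
Net sludge production P_X = 0.2187 × 515.2 = 112.7 kg VSS/d.
R_O = Q·ΔS − 1.42 P_X = 515.2 − 160.0 = 355.3 kg O₂/d.

R_O ≈ 355 kg O₂/d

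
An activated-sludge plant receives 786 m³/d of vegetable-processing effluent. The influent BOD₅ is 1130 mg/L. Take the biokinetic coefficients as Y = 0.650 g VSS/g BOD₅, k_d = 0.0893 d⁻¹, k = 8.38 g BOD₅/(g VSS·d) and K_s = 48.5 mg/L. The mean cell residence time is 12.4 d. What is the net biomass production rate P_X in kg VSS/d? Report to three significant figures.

P_X ≈ 274 kg VSS/d

From the Monod/SRT balance for a CMAS, S = K_s·(1+k_d θ_c)/[θ_c·(Y k − k_d) − 1] = 48.5 × (1 + 0.0893 × 12.4) / [12.4 × (0.650 × 8.38 − 0.0893) − 1] = 102.2 / 65.44 = 1.562 mg/L.
Correct the yield for decay: Y_obs = Y/(1 + k_d θ_c) = 0.650 / (1 + 0.0893 × 12.4) = 0.650 / 2.107 = 0.3084.
Substrate removed = Q·(S₀ − S) = 786 m³/d × (1130 − 1.56) g/m³ = 8.87×10^5 g/d = 887.0 kg/d.
Net biomass production P_X = Y_obs × Q·(S₀ − S) = 0.3084 × 887.0 = 273.6 kg VSS/d.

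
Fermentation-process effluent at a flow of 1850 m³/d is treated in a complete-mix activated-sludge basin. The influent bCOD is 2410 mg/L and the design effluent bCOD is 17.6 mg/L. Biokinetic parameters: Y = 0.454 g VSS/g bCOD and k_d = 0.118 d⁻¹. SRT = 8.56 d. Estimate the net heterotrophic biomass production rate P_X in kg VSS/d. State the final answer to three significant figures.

P_X ≈ 1000 kg VSS/d

Correct the yield for decay: Y_obs = Y/(1 + k_d θ_c) = 0.454 / (1 + 0.118 × 8.56) = 0.454 / 2.010 = 0.2259.
Substrate removed = Q·(S₀ − S) = 1850 m³/d × (2410 − 17.6) g/m³ = 4.43×10^6 g/d = 4426 kg/d.
Biomass produced: P_X = Y_obs·Q·ΔS = 0.2259 × 4426 ≈ 999.7 kg VSS/d.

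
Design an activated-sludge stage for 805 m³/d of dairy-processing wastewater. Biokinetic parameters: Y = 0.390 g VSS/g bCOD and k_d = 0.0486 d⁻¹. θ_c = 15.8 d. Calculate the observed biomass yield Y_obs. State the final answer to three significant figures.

Y_obs ≈ 0.221 g VSS/g bCOD

Observed yield with endogenous decay: Y_obs = Y / (1 + k_d·θ_c) = 0.390 / (1 + 0.0486 × 15.8) = 0.390 / 1.768 = 0.2206 g VSS/g bCOD.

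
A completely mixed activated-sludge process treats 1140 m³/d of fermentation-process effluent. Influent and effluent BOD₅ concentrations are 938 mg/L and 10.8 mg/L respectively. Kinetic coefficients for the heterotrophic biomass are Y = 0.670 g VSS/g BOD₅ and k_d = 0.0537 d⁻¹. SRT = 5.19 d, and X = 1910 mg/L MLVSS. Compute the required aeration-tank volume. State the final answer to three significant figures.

V ≈ 1500 m³

Steady-state biomass mass balance: V·X·(1 + k_d·θ_c) = Y·Q·(S₀ − S)·θ_c, so V = 0.670 × 1140 × (938 − 10.8) × 5.19 / [1910 × (1 + 0.0537 × 5.19)] = 3.68×10^6 / 2442 = 1505 m³.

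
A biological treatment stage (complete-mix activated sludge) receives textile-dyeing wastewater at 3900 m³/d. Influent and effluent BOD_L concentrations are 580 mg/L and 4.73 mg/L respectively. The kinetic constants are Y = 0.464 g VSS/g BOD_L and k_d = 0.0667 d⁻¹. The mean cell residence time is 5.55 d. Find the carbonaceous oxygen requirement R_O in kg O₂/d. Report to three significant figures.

R_O ≈ 1160 kg O₂/d

Y_obs = Y / (1 + k_d θ_c) = 0.464 / (1 + 0.0667 × 5.55) = 0.464 / 1.370 = 0.3386.
Substrate removed = Q·(S₀ − S) = 3900 m³/d × (580 − 4.73) g/m³ = 2.24×10^6 g/d = 2244 kg/d.
Net sludge production P_X = 0.3386 × 2244 = 759.8 kg VSS/d.
R_O = Q·(S₀ − S) − 1.42·P_X = 2244 − 1.42 × 759.8 = 1165 kg O₂/d.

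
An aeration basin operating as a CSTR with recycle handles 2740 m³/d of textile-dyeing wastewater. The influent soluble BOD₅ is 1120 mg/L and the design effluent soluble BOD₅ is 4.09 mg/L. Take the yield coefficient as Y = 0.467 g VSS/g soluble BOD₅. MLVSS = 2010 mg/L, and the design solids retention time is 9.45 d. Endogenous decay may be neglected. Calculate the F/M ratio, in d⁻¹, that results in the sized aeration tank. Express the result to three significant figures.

V·X = Y·Q·ΔS·θ_c gives V = 0.467 × 2740 × (1120 − 4.09) × 9.45 / 2010 = 6713 m³.
F/M = Q·S₀ / (V·X) = 2740 × 1120 / (6713 × 2010) = 0.2274 g soluble BOD₅·(g VSS·d)⁻¹.

F/M ≈ 0.227 d⁻¹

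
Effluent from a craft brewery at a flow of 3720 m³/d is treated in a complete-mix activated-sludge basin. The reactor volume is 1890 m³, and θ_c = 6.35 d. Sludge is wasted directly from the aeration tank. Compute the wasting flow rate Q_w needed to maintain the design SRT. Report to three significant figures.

For wasting at MLVSS concentration, Q_w = V/θ_c = 1890/6.35 = 297.6 m³/d.

Q_w ≈ 298 m³/d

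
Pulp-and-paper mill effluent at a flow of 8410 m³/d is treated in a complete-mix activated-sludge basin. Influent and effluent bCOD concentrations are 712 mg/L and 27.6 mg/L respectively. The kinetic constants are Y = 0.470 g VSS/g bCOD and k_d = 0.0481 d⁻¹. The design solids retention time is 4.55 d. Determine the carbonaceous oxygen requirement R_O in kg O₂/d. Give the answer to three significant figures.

R_O ≈ 2600 kg O₂/d

Observed yield with endogenous decay: Y_obs = Y / (1 + k_d·θ_c) = 0.470 / (1 + 0.0481 × 4.55) = 0.470 / 1.219 = 0.3856 g VSS/g bCOD.
Mass of bCOD removed per day: Q(S₀ − S) = 8410 × 684.4 g/m³ = 5756 kg/d.
Biomass synthesised: P_X = Y_obs × 5756 = 2219 kg VSS/d.
R_O = Q·ΔS − 1.42 P_X = 5756 − 3152 = 2604 kg O₂/d.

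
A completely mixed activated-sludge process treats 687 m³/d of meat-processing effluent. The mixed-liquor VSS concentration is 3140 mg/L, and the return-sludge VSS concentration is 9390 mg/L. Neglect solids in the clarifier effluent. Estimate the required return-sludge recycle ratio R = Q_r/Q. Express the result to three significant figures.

R ≈ 0.502

R = Q_r/Q = X/(X_r − X) = 3140 / (9390 − 3140) = 0.5024.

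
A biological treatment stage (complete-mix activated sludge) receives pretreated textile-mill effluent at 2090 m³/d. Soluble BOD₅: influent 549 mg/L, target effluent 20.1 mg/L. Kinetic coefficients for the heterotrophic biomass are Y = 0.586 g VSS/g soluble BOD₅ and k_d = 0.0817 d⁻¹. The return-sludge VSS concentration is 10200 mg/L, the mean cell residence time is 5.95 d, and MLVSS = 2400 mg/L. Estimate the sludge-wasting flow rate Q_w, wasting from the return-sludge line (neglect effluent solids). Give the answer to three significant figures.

From the SRT design equation V = Y Q (S₀−S) θ_c / [X (1 + k_d θ_c)] = 0.586 × 2090 × (549 − 20.1) × 5.95 / [2400 × (1 + 0.0817 × 5.95)] = 3.85×10^6 / 3567 = 1081 m³.
Q_w = (V·X)/(θ_c X_r) = 1081 × 2400 / (5.95 × 10200) = 42.73 m³/d.

Q_w ≈ 42.7 m³/d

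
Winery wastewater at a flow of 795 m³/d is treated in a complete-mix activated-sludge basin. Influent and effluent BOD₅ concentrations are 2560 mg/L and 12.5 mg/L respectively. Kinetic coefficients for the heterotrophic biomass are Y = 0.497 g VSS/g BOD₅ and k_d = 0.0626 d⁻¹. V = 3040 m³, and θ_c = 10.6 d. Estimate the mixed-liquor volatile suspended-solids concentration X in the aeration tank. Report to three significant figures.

Solving the biomass balance for X: X = Y Q (S₀−S) θ_c / [V (1+k_d θ_c)] = 0.497 × 795 × (2560 − 12.5) × 10.6 / [3040 × (1 + 0.0626 × 10.6)] = 2110 mg/L.

X ≈ 2110 mg/L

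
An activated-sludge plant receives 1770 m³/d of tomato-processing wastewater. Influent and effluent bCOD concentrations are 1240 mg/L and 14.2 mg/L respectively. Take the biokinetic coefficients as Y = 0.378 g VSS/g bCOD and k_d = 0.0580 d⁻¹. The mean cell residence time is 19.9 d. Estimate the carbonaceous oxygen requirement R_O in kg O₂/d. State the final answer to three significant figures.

The observed yield is Y_obs = Y/(1 + k_d·θ_c) = 0.378 / (1 + 0.0580 × 19.9) = 0.378 / 2.154 = 0.1755 g VSS per g bCOD removed.
Mass of bCOD removed per day: Q(S₀ − S) = 1770 × 1226 g/m³ = 2170 kg/d.
Net sludge production P_X = 0.1755 × 2170 = 380.7 kg VSS/d.
Carbonaceous O₂ demand = substrate oxidised − cell-mass equivalent = 2170 − 1.42 × 380.7 = 1629 kg O₂/d.

R_O ≈ 1630 kg O₂/d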